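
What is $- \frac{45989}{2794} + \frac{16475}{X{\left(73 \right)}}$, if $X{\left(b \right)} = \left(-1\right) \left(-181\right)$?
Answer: $\frac{37707141}{505714} \approx 74.562$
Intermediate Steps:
$X{\left(b \right)} = 181$
$- \frac{45989}{2794} + \frac{16475}{X{\left(73 \right)}} = - \frac{45989}{2794} + \frac{16475}{181} = \frac{37707141}{505714}$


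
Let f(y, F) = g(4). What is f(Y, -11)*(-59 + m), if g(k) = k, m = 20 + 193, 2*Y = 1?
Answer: 616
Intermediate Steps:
Y = ½ (Y = (½)*1 = ½ ≈ 0.50000)
m = 213
f(y, F) = 4
f(Y, -11)*(-59 + m) = 4*(-59 + 213) = 4*154 = 616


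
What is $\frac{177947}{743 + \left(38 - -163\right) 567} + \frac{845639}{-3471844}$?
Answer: $\frac{260400487289}{199127612620} \approx 1.3077$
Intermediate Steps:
$\frac{177947}{743 + \left(38 - -163\right) 567} + \frac{845639}{-3471844} = \frac{177947}{743 + \left(38 + 163\right) 567} + 845639 \left(- \frac{1}{3471844}\right) = \frac{177947}{743 + 201 \cdot 567} - \frac{845639}{3471844} = \frac{177947}{743 + 113967} - \frac{845639}{3471844} = \frac{177947}{114710} - \frac{845639}{3471844} = \frac{260400487289}{199127612620}$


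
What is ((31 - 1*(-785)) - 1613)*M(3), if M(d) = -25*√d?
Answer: 19925*√3 ≈ 34511.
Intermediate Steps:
((31 - 1*(-785)) - 1613)*M(3) = ((31 - 1*(-785)) - 1613)*(-25*√3) = ((31 + 785) - 1613)*(-25*√3) = (816 - 1613)*(-25*√3) = -(-19925)*√3 = 19925*√3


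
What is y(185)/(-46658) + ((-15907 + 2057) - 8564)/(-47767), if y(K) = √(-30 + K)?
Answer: 22414/47767 - √155/46658 ≈ 0.46897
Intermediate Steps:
y(185)/(-46658) + ((-15907 + 2057) - 8564)/(-47767) = √(-30 + 185)/(-46658) + ((-15907 + 2057) - 8564)/(-47767) = √155*(-1/46658) + (-13850 - 8564)*(-1/47767) = -√155/46658 - 22414*(-1/47767) = -√155/46658 + 22414/47767 = 22414/47767 - √155/46658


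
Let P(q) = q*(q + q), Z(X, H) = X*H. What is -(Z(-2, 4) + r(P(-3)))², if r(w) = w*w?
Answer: -99856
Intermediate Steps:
Z(X, H) = H*X
P(q) = 2*q² (P(q) = q*(2*q) = 2*q²)
r(w) = w²
-(Z(-2, 4) + r(P(-3)))² = -(4*(-2) + (2*(-3)²)²)² = -(-8 + (2*9)²)² = -(-8 + 18²)² = -(-8 + 324)² = -1*316² = -1*99856 = -99856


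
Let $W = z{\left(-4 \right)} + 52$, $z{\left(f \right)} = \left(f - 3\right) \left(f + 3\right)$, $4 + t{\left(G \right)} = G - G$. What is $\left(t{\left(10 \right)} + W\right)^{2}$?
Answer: $3025$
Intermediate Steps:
$t{\left(G \right)} = -4$ ($t{\left(G \right)} = -4 + \left(G - G\right) = -4 + 0 = -4$)
$z{\left(f \right)} = \left(-3 + f\right) \left(3 + f\right)$
$W = 59$ ($W = \left(-9 + \left(-4\right)^{2}\right) + 52 = \left(-9 + 16\right) + 52 = 7 + 52 = 59$)
$\left(t{\left(10 \right)} + W\right)^{2} = \left(-4 + 59\right)^{2} = 55^{2} = 3025$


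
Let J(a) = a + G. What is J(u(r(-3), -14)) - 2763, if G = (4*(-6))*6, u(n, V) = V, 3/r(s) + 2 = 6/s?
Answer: -2921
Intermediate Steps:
r(s) = 3/(-2 + 6/s)
G = -144 (G = -24*6 = -144)
J(a) = -144 + a (J(a) = a - 144 = -144 + a)
J(u(r(-3), -14)) - 2763 = (-144 - 14) - 2763 = -158 - 2763 = -2921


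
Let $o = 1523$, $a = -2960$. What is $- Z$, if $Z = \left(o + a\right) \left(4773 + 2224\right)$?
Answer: $10054689$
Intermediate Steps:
$Z = -10054689$ ($Z = \left(1523 - 2960\right) \left(4773 + 2224\right) = \left(-1437\right) 6997 = -10054689$)
$- Z = \left(-1\right) \left(-10054689\right) = 10054689$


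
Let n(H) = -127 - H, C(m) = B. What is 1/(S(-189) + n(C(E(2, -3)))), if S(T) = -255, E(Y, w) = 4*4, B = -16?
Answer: -1/366 ≈ -0.0027322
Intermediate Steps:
E(Y, w) = 16
C(m) = -16
1/(S(-189) + n(C(E(2, -3)))) = 1/(-255 + (-127 - 1*(-16))) = 1/(-255 + (-127 + 16)) = 1/(-255 - 111) = 1/(-366) = -1/366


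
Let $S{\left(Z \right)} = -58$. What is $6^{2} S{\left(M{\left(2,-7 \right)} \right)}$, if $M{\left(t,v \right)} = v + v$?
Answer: $-2088$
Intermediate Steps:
$M{\left(t,v \right)} = 2 v$
$6^{2} S{\left(M{\left(2,-7 \right)} \right)} = 6^{2} \left(-58\right) = 36 \left(-58\right) = -2088$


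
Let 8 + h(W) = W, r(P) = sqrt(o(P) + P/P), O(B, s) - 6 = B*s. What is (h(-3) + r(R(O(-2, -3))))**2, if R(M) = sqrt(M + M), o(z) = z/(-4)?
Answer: (22 - sqrt(2)*sqrt(2 - sqrt(6)))**2/4 ≈ 120.78 - 10.43*I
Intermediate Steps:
o(z) = -z/4 (o(z) = z*(-1/4) = -z/4)
O(B, s) = 6 + B*s
R(M) = sqrt(2)*sqrt(M) (R(M) = sqrt(2*M) = sqrt(2)*sqrt(M))
r(P) = sqrt(1 - P/4) (r(P) = sqrt(-P/4 + P/P) = sqrt(-P/4 + 1) = sqrt(1 - P/4))
h(W) = -8 + W
(h(-3) + r(R(O(-2, -3))))**2 = ((-8 - 3) + sqrt(4 - sqrt(2)*sqrt(6 - 2*(-3)))/2)**2 = (-11 + sqrt(4 - sqrt(2)*sqrt(6 + 6))/2)**2 = (-11 + sqrt(4 - sqrt(2)*sqrt(12))/2)**2 = (-11 + sqrt(4 - sqrt(2)*2*sqrt(3))/2)**2 = (-11 + sqrt(4 - 2*sqrt(6))/2)**2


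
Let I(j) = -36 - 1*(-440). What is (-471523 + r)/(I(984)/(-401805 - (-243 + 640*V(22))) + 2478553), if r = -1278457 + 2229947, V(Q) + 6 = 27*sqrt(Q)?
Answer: 45090788232571364331297/232849150875825553959961 - 837676805760*sqrt(22)/232849150875825553959961 ≈ 0.19365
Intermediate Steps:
I(j) = 404 (I(j) = -36 + 440 = 404)
V(Q) = -6 + 27*sqrt(Q)
r = 951490
(-471523 + r)/(I(984)/(-401805 - (-243 + 640*V(22))) + 2478553) = (-471523 + 951490)/(404/(-401805 - (-243 + 640*(-6 + 27*sqrt(22)))) + 2478553) = 479967/(404/(-401805 - (-243 + (-3840 + 17280*sqrt(22)))) + 2478553) = 479967/(404/(-401805 - (-4083 + 17280*sqrt(22))) + 2478553) = 479967/(404/(-401805 + (4083 - 17280*sqrt(22))) + 2478553) = 479967/(404/(-397722 - 17280*sqrt(22)) + 2478553) = 479967/(2478553 + 404/(-397722 - 17280*sqrt(22)))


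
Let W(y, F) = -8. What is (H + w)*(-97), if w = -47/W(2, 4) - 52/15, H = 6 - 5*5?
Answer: 193127/120 ≈ 1609.4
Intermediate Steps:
H = -19 (H = 6 - 25 = -19)
w = 289/120 (w = -47/(-8) - 52/15 = -47*(-⅛) - 52*1/15 = 47/8 - 52/15 = 289/120 ≈ 2.4083)
(H + w)*(-97) = (-19 + 289/120)*(-97) = -1991/120*(-97) = 193127/120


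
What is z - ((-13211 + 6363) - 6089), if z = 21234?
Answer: 34171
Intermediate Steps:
z - ((-13211 + 6363) - 6089) = 21234 - ((-13211 + 6363) - 6089) = 21234 - (-6848 - 6089) = 21234 - 1*(-12937) = 21234 + 12937 = 34171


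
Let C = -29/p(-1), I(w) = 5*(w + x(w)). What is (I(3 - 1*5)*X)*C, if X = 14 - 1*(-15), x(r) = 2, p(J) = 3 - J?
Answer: 0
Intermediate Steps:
X = 29 (X = 14 + 15 = 29)
I(w) = 10 + 5*w (I(w) = 5*(w + 2) = 5*(2 + w) = 10 + 5*w)
C = -29/4 (C = -29/(3 - 1*(-1)) = -29/(3 + 1) = -29/4 ≈ -7.2500)
(I(3 - 1*5)*X)*C = ((10 + 5*(3 - 1*5))*29)*(-29/4) = ((10 + 5*(3 - 5))*29)*(-29/4) = ((10 + 5*(-2))*29)*(-29/4) = ((10 - 10)*29)*(-29/4) = (0*29)*(-29/4) = 0*(-29/4) = 0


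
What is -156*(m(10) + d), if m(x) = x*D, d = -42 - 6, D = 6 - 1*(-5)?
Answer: -9672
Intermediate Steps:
D = 11 (D = 6 + 5 = 11)
d = -48
m(x) = 11*x (m(x) = x*11 = 11*x)
-156*(m(10) + d) = -156*(11*10 - 48) = -156*(110 - 48) = -156*62 = -9672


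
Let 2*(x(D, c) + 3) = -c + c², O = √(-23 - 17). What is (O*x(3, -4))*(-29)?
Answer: -406*I*√10 ≈ -1283.9*I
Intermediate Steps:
O = 2*I*√10 (O = √(-40) = 2*I*√10 ≈ 6.3246*I)
x(D, c) = -3 + c²/2 - c/2 (x(D, c) = -3 + (-c + c²)/2 = -3 + (c² - c)/2 = -3 + (c²/2 - c/2) = -3 + c²/2 - c/2)
(O*x(3, -4))*(-29) = ((2*I*√10)*(-3 + (½)*(-4)² - ½*(-4)))*(-29) = ((2*I*√10)*(-3 + (½)*16 + 2))*(-29) = ((2*I*√10)*(-3 + 8 + 2))*(-29) = ((2*I*√10)*7)*(-29) = (14*I*√10)*(-29) = -406*I*√10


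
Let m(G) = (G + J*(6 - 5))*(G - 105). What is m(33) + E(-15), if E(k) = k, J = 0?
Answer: -2391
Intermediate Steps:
m(G) = G*(-105 + G) (m(G) = (G + 0*(6 - 5))*(G - 105) = (G + 0*1)*(-105 + G) = (G + 0)*(-105 + G) = G*(-105 + G))
m(33) + E(-15) = 33*(-105 + 33) - 15 = 33*(-72) - 15 = -2376 - 15 = -2391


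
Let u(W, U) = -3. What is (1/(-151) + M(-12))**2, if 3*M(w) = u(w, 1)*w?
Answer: 3279721/22801 ≈ 143.84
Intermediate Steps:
M(w) = -w (M(w) = (-3*w)/3 = -w)
(1/(-151) + M(-12))**2 = (1/(-151) - 1*(-12))**2 = (-1/151 + 12)**2 = (1811/151)**2 = 3279721/22801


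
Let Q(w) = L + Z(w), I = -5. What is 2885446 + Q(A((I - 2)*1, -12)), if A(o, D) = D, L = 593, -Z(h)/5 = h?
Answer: 2886099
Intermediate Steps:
Z(h) = -5*h
Q(w) = 593 - 5*w
2885446 + Q(A((I - 2)*1, -12)) = 2885446 + (593 - 5*(-12)) = 2885446 + (593 + 60) = 2885446 + 653 = 2886099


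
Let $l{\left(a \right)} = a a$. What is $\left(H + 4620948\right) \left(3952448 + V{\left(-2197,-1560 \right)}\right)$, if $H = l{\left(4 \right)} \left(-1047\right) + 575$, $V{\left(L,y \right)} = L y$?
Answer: $33982141673128$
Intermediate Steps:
$l{\left(a \right)} = a^{2}$
$H = -16177$ ($H = 4^{2} \left(-1047\right) + 575 = 16 \left(-1047\right) + 575 = -16752 + 575 = -16177$)
$\left(H + 4620948\right) \left(3952448 + V{\left(-2197,-1560 \right)}\right) = \left(-16177 + 4620948\right) \left(3952448 - -3427320\right) = 4604771 \left(3952448 + 3427320\right) = 4604771 \cdot 7379768 = 33982141673128$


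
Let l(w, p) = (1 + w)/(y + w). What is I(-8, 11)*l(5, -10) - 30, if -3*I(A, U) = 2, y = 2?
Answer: -214/7 ≈ -30.571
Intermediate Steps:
I(A, U) = -⅔ (I(A, U) = -⅓*2 = -⅔)
l(w, p) = (1 + w)/(2 + w)
I(-8, 11)*l(5, -10) - 30 = -2*(1 + 5)/(3*(2 + 5)) - 30 = -2*6/(3*7) - 30 = -2*6/21 - 30 = -⅔*6/7 - 30 = -4/7 - 30 = -214/7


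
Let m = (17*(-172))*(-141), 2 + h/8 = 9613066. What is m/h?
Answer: 103071/19226128 ≈ 0.0053610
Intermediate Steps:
h = 76904512 (h = -16 + 8*9613066 = -16 + 76904528 = 76904512)
m = 412284 (m = -2924*(-141) = 412284)
m/h = 412284/76904512 = 412284*(1/76904512) = 103071/19226128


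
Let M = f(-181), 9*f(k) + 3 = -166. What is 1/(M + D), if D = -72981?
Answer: -9/656998 ≈ -1.3699e-5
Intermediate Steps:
f(k) = -169/9 (f(k) = -⅓ + (⅑)*(-166) = -⅓ - 166/9 = -169/9)
M = -169/9 ≈ -18.778
1/(M + D) = 1/(-169/9 - 72981) = 1/(-656998/9) = -9/656998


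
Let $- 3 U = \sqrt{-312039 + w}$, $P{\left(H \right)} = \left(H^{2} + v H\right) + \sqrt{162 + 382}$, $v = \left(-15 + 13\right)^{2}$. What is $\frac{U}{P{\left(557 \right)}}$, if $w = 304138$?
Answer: $- \frac{6127 i \sqrt{7901}}{5743639705} + \frac{4 i \sqrt{268634}}{292925624955} \approx - 9.4813 \cdot 10^{-5} i$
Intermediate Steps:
$v = 4$ ($v = \left(-2\right)^{2} = 4$)
$P{\left(H \right)} = H^{2} + 4 H + 4 \sqrt{34}$ ($P{\left(H \right)} = \left(H^{2} + 4 H\right) + \sqrt{162 + 382} = \left(H^{2} + 4 H\right) + \sqrt{544} = \left(H^{2} + 4 H\right) + 4 \sqrt{34} = H^{2} + 4 H + 4 \sqrt{34}$)
$U = - \frac{i \sqrt{7901}}{3}$ ($U = - \frac{\sqrt{-312039 + 304138}}{3} = - \frac{\sqrt{-7901}}{3} = - \frac{i \sqrt{7901}}{3} \approx - 29.629 i$)
$\frac{U}{P{\left(557 \right)}} = \frac{\left(- \frac{1}{3}\right) i \sqrt{7901}}{557^{2} + 4 \cdot 557 + 4 \sqrt{34}} = \frac{\left(- \frac{1}{3}\right) i \sqrt{7901}}{310249 + 2228 + 4 \sqrt{34}} = \frac{\left(- \frac{1}{3}\right) i \sqrt{7901}}{312477 + 4 \sqrt{34}} = - \frac{i \sqrt{7901}}{3 \left(312477 + 4 \sqrt{34}\right)}$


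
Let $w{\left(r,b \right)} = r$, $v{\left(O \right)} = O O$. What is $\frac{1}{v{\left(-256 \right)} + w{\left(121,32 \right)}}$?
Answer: $\frac{1}{65657} \approx 1.5231 \cdot 10^{-5}$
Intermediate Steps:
$v{\left(O \right)} = O^{2}$
$\frac{1}{v{\left(-256 \right)} + w{\left(121,32 \right)}} = \frac{1}{\left(-256\right)^{2} + 121} = \frac{1}{65536 + 121} = \frac{1}{65657}$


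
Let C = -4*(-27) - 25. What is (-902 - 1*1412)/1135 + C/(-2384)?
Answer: -5610781/2705840 ≈ -2.0736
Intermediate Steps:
C = 83 (C = 108 - 25 = 83)
(-902 - 1*1412)/1135 + C/(-2384) = (-902 - 1*1412)/1135 + 83/(-2384) = (-902 - 1412)*(1/1135) + 83*(-1/2384) = -2314*1/1135 - 83/2384 = -2314/1135 - 83/2384 = -5610781/2705840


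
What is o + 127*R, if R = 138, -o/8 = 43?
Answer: 17182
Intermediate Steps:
o = -344 (o = -8*43 = -344)
o + 127*R = -344 + 127*138 = -344 + 17526 = 17182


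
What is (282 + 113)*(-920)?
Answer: -363400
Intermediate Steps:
(282 + 113)*(-920) = 395*(-920) = -363400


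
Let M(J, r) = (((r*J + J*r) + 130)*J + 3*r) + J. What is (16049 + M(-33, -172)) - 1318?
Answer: -364724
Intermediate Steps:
M(J, r) = J + 3*r + J*(130 + 2*J*r) (M(J, r) = (((J*r + J*r) + 130)*J + 3*r) + J = ((2*J*r + 130)*J + 3*r) + J = ((130 + 2*J*r)*J + 3*r) + J = (J*(130 + 2*J*r) + 3*r) + J = (3*r + J*(130 + 2*J*r)) + J = J + 3*r + J*(130 + 2*J*r))
(16049 + M(-33, -172)) - 1318 = (16049 + (3*(-172) + 131*(-33) + 2*(-172)*(-33)**2)) - 1318 = (16049 + (-516 - 4323 + 2*(-172)*1089)) - 1318 = (16049 + (-516 - 4323 - 374616)) - 1318 = (16049 - 379455) - 1318 = -363406 - 1318 = -364724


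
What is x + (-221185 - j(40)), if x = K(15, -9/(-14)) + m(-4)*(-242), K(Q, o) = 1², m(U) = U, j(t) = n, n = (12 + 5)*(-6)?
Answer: -220114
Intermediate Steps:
n = -102 (n = 17*(-6) = -102)
j(t) = -102
K(Q, o) = 1
x = 969 (x = 1 - 4*(-242) = 1 + 968 = 969)
x + (-221185 - j(40)) = 969 + (-221185 - 1*(-102)) = 969 + (-221185 + 102) = 969 - 221083 = -220114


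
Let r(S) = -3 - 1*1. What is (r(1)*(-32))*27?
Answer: 3456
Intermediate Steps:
r(S) = -4 (r(S) = -3 - 1 = -4)
(r(1)*(-32))*27 = -4*(-32)*27 = 128*27 = 3456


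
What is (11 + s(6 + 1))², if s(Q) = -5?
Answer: 36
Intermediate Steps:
(11 + s(6 + 1))² = (11 - 5)² = 6² = 36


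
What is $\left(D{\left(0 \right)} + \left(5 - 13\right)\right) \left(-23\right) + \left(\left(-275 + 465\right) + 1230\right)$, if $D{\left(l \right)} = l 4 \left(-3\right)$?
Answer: $1604$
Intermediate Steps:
$D{\left(l \right)} = - 12 l$ ($D{\left(l \right)} = 4 l \left(-3\right) = - 12 l$)
$\left(D{\left(0 \right)} + \left(5 - 13\right)\right) \left(-23\right) + \left(\left(-275 + 465\right) + 1230\right) = \left(\left(-12\right) 0 + \left(5 - 13\right)\right) \left(-23\right) + \left(\left(-275 + 465\right) + 1230\right) = \left(0 - 8\right) \left(-23\right) + \left(190 + 1230\right) = \left(-8\right) \left(-23\right) + 1420 = 184 + 1420 = 1604$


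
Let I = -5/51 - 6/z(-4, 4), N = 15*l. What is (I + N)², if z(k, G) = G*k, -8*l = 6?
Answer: 20043529/166464 ≈ 120.41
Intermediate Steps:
l = -¾ (l = -⅛*6 = -¾ ≈ -0.75000)
N = -45/4 (N = 15*(-¾) = -45/4 ≈ -11.250)
I = 113/408 (I = -5/51 - 6/(4*(-4)) = -5*1/51 - 6/(-16) = -5/51 - 6*(-1/16) = -5/51 + 3/8 = 113/408 ≈ 0.27696)
(I + N)² = (113/408 - 45/4)² = (-4477/408)² = 20043529/166464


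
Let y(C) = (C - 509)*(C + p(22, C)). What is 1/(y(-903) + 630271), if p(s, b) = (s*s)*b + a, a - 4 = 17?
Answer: 1/618993079 ≈ 1.6155e-9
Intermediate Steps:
a = 21 (a = 4 + 17 = 21)
p(s, b) = 21 + b*s**2 (p(s, b) = (s*s)*b + 21 = s**2*b + 21 = b*s**2 + 21 = 21 + b*s**2)
y(C) = (-509 + C)*(21 + 485*C) (y(C) = (C - 509)*(C + (21 + C*22**2)) = (-509 + C)*(C + (21 + C*484)) = (-509 + C)*(C + (21 + 484*C)) = (-509 + C)*(21 + 485*C))
1/(y(-903) + 630271) = 1/((-10689 - 246844*(-903) + 485*(-903)**2) + 630271) = 1/((-10689 + 222900132 + 485*815409) + 630271) = 1/((-10689 + 222900132 + 395473365) + 630271) = 1/(618362808 + 630271) = 1/618993079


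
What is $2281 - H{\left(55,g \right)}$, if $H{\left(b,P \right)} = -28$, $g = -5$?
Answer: $2309$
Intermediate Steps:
$2281 - H{\left(55,g \right)} = 2281 - -28 = 2281 + 28 = 2309$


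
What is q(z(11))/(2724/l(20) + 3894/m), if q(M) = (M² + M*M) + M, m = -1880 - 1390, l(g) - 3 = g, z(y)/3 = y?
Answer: 27714885/1469653 ≈ 18.858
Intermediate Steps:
z(y) = 3*y
l(g) = 3 + g
m = -3270
q(M) = M + 2*M² (q(M) = (M² + M²) + M = 2*M² + M = M + 2*M²)
q(z(11))/(2724/l(20) + 3894/m) = ((3*11)*(1 + 2*(3*11)))/(2724/(3 + 20) + 3894/(-3270)) = (33*(1 + 2*33))/(2724/23 + 3894*(-1/3270)) = (33*(1 + 66))/(2724*(1/23) - 649/545) = (33*67)/(2724/23 - 649/545) = 2211/(1469653/12535) = 2211*(12535/1469653) = 27714885/1469653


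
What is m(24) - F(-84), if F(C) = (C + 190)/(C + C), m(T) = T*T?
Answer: 48437/84 ≈ 576.63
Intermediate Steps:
m(T) = T²
F(C) = (190 + C)/(2*C) (F(C) = (190 + C)/((2*C)) = (190 + C)*(1/(2*C)) = (190 + C)/(2*C))
m(24) - F(-84) = 24² - (190 - 84)/(2*(-84)) = 576 - (-1)*106/(2*84) = 576 - 1*(-53/84) = 576 + 53/84 = 48437/84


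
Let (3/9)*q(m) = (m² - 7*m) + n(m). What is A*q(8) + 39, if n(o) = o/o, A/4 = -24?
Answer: -2553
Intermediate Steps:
A = -96 (A = 4*(-24) = -96)
n(o) = 1
q(m) = 3 - 21*m + 3*m² (q(m) = 3*((m² - 7*m) + 1) = 3*(1 + m² - 7*m) = 3 - 21*m + 3*m²)
A*q(8) + 39 = -96*(3 - 21*8 + 3*8²) + 39 = -96*(3 - 168 + 3*64) + 39 = -96*(3 - 168 + 192) + 39 = -96*27 + 39 = -2592 + 39 = -2553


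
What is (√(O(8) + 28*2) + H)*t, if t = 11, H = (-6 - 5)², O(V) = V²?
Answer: 1331 + 22*√30 ≈ 1451.5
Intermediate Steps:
H = 121 (H = (-11)² = 121)
(√(O(8) + 28*2) + H)*t = (√(8² + 28*2) + 121)*11 = (√(64 + 56) + 121)*11 = (√120 + 121)*11 = (2*√30 + 121)*11 = (121 + 2*√30)*11 = 1331 + 22*√30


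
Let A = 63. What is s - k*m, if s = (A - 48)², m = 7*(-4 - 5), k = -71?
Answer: -4248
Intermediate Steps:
m = -63 (m = 7*(-9) = -63)
s = 225 (s = (63 - 48)² = 15² = 225)
s - k*m = 225 - (-71)*(-63) = 225 - 1*4473 = 225 - 4473 = -4248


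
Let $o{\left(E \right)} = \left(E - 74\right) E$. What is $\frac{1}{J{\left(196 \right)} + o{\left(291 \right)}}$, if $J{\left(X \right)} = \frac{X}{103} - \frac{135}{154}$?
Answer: $\frac{15862}{1001653993} \approx 1.5836 \cdot 10^{-5}$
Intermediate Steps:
$o{\left(E \right)} = E \left(-74 + E\right)$ ($o{\left(E \right)} = \left(-74 + E\right) E = E \left(-74 + E\right)$)
$J{\left(X \right)} = - \frac{135}{154} + \frac{X}{103}$ ($J{\left(X \right)} = X \frac{1}{103} - \frac{135}{154} = \frac{X}{103} - \frac{135}{154} = - \frac{135}{154} + \frac{X}{103}$)
$\frac{1}{J{\left(196 \right)} + o{\left(291 \right)}} = \frac{1}{\left(- \frac{135}{154} + \frac{1}{103} \cdot 196\right) + 291 \left(-74 + 291\right)} = \frac{1}{\left(- \frac{135}{154} + \frac{196}{103}\right) + 291 \cdot 217} = \frac{1}{\frac{16279}{15862} + 63147} = \frac{1}{\frac{1001653993}{15862}} = \frac{15862}{1001653993}$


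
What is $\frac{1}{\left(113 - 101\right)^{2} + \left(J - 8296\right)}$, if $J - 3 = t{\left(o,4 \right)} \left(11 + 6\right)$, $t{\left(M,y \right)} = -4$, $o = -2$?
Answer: $- \frac{1}{8217} \approx -0.0001217$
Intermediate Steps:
$J = -65$ ($J = 3 - 4 \left(11 + 6\right) = 3 - 68 = -65$)
$\frac{1}{\left(113 - 101\right)^{2} + \left(J - 8296\right)} = \frac{1}{\left(113 - 101\right)^{2} - 8361} = \frac{1}{12^{2} - 8361} = \frac{1}{144 - 8361} = \frac{1}{-8217} = - \frac{1}{8217}$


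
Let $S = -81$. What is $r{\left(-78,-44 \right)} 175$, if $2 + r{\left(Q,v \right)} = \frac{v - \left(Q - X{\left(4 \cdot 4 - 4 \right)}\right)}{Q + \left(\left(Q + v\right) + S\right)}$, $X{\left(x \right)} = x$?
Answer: $- \frac{106400}{281} \approx -378.65$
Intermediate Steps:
$r{\left(Q,v \right)} = -2 + \frac{12 + v - Q}{-81 + v + 2 Q}$ ($r{\left(Q,v \right)} = -2 + \frac{v - \left(-12 + Q\right)}{Q - \left(81 - Q - v\right)} = -2 + \frac{v - \left(-12 + Q\right)}{Q + \left(-81 + Q + v\right)} = -2 + \frac{v - \left(-12 + Q\right)}{-81 + v + 2 Q} = -2 + \frac{12 + v - Q}{-81 + v + 2 Q}$)
$r{\left(-78,-44 \right)} 175 = \frac{174 - -44 - -390}{-81 - 44 + 2 \left(-78\right)} 175 = \frac{174 + 44 + 390}{-81 - 44 - 156} \cdot 175 = \frac{1}{-281} \cdot 608 \cdot 175 = \left(- \frac{1}{281}\right) 608 \cdot 175 = \left(- \frac{608}{281}\right) 175 = - \frac{106400}{281}$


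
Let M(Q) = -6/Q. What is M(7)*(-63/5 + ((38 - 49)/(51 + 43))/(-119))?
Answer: 2113989/195755 ≈ 10.799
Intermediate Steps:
M(7)*(-63/5 + ((38 - 49)/(51 + 43))/(-119)) = (-6/7)*(-63/5 + ((38 - 49)/(51 + 43))/(-119)) = (-6*1/7)*(-63*1/5 - 11/94*(-1/119)) = -6*(-63/5 - 11*1/94*(-1/119))/7 = -6*(-63/5 - 11/94*(-1/119))/7 = -6*(-63/5 + 11/11186)/7 = -6/7*(-704663/55930) = 2113989/195755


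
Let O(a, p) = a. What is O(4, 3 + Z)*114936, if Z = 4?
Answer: 459744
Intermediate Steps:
O(4, 3 + Z)*114936 = 4*114936 = 459744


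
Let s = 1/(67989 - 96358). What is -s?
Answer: 1/28369 ≈ 3.5250e-5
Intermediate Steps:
s = -1/28369 (s = 1/(-28369) = -1/28369 ≈ -3.5250e-5)
-s = -1*(-1/28369) = 1/28369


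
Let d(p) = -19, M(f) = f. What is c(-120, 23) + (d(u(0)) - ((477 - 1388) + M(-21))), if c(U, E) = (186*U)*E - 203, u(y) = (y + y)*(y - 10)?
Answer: -512650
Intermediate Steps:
u(y) = 2*y*(-10 + y) (u(y) = (2*y)*(-10 + y) = 2*y*(-10 + y))
c(U, E) = -203 + 186*E*U (c(U, E) = 186*E*U - 203 = -203 + 186*E*U)
c(-120, 23) + (d(u(0)) - ((477 - 1388) + M(-21))) = (-203 + 186*23*(-120)) + (-19 - ((477 - 1388) - 21)) = (-203 - 513360) + (-19 - (-911 - 21)) = -513563 + (-19 - 1*(-932)) = -513563 + (-19 + 932) = -513563 + 913 = -512650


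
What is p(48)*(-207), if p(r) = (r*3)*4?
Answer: -119232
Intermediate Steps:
p(r) = 12*r (p(r) = (3*r)*4 = 12*r)
p(48)*(-207) = (12*48)*(-207) = 576*(-207) = -119232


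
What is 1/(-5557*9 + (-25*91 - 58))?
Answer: -1/52346 ≈ -1.9104e-5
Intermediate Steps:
1/(-5557*9 + (-25*91 - 58)) = 1/(-50013 + (-2275 - 58)) = 1/(-50013 - 2333) = 1/(-52346) = -1/52346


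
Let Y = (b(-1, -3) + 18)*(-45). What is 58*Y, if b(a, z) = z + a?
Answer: -36540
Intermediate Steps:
b(a, z) = a + z
Y = -630 (Y = ((-1 - 3) + 18)*(-45) = (-4 + 18)*(-45) = 14*(-45) = -630)
58*Y = 58*(-630) = -36540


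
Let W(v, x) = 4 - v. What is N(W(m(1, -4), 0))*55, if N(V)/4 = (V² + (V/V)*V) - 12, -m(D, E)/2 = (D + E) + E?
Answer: 17160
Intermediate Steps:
m(D, E) = -4*E - 2*D (m(D, E) = -2*((D + E) + E) = -2*(D + 2*E) = -4*E - 2*D)
N(V) = -48 + 4*V + 4*V² (N(V) = 4*((V² + (V/V)*V) - 12) = 4*((V² + 1*V) - 12) = 4*((V² + V) - 12) = 4*((V + V²) - 12) = 4*(-12 + V + V²) = -48 + 4*V + 4*V²)
N(W(m(1, -4), 0))*55 = (-48 + 4*(4 - (-4*(-4) - 2*1)) + 4*(4 - (-4*(-4) - 2*1))²)*55 = (-48 + 4*(4 - (16 - 2)) + 4*(4 - (16 - 2))²)*55 = (-48 + 4*(4 - 1*14) + 4*(4 - 1*14)²)*55 = (-48 + 4*(4 - 14) + 4*(4 - 14)²)*55 = (-48 + 4*(-10) + 4*(-10)²)*55 = (-48 - 40 + 4*100)*55 = (-48 - 40 + 400)*55 = 312*55 = 17160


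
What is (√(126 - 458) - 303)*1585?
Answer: -480255 + 3170*I*√83 ≈ -4.8026e+5 + 28880.0*I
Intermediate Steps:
(√(126 - 458) - 303)*1585 = (√(-332) - 303)*1585 = (2*I*√83 - 303)*1585 = (-303 + 2*I*√83)*1585 = -480255 + 3170*I*√83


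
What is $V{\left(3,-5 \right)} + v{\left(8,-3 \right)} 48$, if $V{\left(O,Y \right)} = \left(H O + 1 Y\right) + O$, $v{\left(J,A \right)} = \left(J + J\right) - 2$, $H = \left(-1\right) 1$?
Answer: $667$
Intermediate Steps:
$H = -1$
$v{\left(J,A \right)} = -2 + 2 J$ ($v{\left(J,A \right)} = 2 J - 2 = -2 + 2 J$)
$V{\left(O,Y \right)} = Y$ ($V{\left(O,Y \right)} = \left(- O + 1 Y\right) + O = \left(- O + Y\right) + O = \left(Y - O\right) + O = Y$)
$V{\left(3,-5 \right)} + v{\left(8,-3 \right)} 48 = -5 + \left(-2 + 2 \cdot 8\right) 48 = -5 + \left(-2 + 16\right) 48 = -5 + 14 \cdot 48 = -5 + 672 = 667$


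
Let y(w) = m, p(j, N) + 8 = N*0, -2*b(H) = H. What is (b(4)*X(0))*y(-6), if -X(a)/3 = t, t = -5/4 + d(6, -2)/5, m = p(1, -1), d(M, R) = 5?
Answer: 12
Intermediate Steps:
b(H) = -H/2
p(j, N) = -8 (p(j, N) = -8 + N*0 = -8 + 0 = -8)
m = -8
t = -¼ (t = -5/4 + 5/5 = -5*¼ + 5*(⅕) = -5/4 + 1 = -¼ ≈ -0.25000)
X(a) = ¾ (X(a) = -3*(-¼) = ¾)
y(w) = -8
(b(4)*X(0))*y(-6) = (-½*4*(¾))*(-8) = -2*¾*(-8) = -3/2*(-8) = 12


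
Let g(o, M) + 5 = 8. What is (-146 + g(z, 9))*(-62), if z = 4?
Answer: 8866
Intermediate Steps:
g(o, M) = 3 (g(o, M) = -5 + 8 = 3)
(-146 + g(z, 9))*(-62) = (-146 + 3)*(-62) = -143*(-62) = 8866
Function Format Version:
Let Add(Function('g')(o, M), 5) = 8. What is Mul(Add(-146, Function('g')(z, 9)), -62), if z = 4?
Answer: 8866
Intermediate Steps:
Function('g')(o, M) = 3 (Function('g')(o, M) = Add(-5, 8) = 3)
Mul(Add(-146, Function('g')(z, 9)), -62) = Mul(Add(-146, 3), -62) = Mul(-143, -62) = 8866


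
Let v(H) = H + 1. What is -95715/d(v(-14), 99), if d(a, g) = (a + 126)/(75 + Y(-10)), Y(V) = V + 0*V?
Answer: -6221475/113 ≈ -55057.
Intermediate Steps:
Y(V) = V (Y(V) = V + 0 = V)
v(H) = 1 + H
d(a, g) = 126/65 + a/65 (d(a, g) = (a + 126)/(75 - 10) = (126 + a)/65 = (126 + a)*(1/65) = 126/65 + a/65)
-95715/d(v(-14), 99) = -95715/(126/65 + (1 - 14)/65) = -95715/(126/65 + (1/65)*(-13)) = -95715/(126/65 - ⅕) = -95715/113/65 = -95715*65/113 = -1*6221475/113 = -6221475/113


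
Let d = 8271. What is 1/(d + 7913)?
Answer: 1/16184 ≈ 6.1789e-5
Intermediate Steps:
1/(d + 7913) = 1/(8271 + 7913) = 1/16184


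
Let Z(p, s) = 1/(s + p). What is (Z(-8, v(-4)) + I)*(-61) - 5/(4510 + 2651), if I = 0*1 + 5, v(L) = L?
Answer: -2863611/9548 ≈ -299.92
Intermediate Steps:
Z(p, s) = 1/(p + s)
I = 5 (I = 0 + 5 = 5)
(Z(-8, v(-4)) + I)*(-61) - 5/(4510 + 2651) = (1/(-8 - 4) + 5)*(-61) - 5/(4510 + 2651) = (1/(-12) + 5)*(-61) - 5/7161 = (-1/12 + 5)*(-61) + (1/7161)*(-5) = (59/12)*(-61) - 5/7161 = -3599/12 - 5/7161 = -2863611/9548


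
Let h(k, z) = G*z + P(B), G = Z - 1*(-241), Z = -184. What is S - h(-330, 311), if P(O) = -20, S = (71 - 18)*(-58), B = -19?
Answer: -20781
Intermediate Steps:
S = -3074 (S = 53*(-58) = -3074)
G = 57 (G = -184 - 1*(-241) = -184 + 241 = 57)
h(k, z) = -20 + 57*z (h(k, z) = 57*z - 20 = -20 + 57*z)
S - h(-330, 311) = -3074 - (-20 + 57*311) = -3074 - (-20 + 17727) = -3074 - 1*17707 = -3074 - 17707 = -20781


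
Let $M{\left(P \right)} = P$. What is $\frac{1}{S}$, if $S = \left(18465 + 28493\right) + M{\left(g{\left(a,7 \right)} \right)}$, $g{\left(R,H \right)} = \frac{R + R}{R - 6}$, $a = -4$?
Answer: $\frac{5}{234794} \approx 2.1295 \cdot 10^{-5}$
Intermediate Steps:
$g{\left(R,H \right)} = \frac{2 R}{-6 + R}$
$S = \frac{234794}{5}$ ($S = \left(18465 + 28493\right) + 2 \left(-4\right) \frac{1}{-6 - 4} = 46958 + 2 \left(-4\right) \frac{1}{-10} = 46958 + 2 \left(-4\right) \left(- \frac{1}{10}\right) = 46958 + \frac{4}{5} = \frac{234794}{5} \approx 46959.0$)
$\frac{1}{S} = \frac{1}{\frac{234794}{5}} = \frac{5}{234794}$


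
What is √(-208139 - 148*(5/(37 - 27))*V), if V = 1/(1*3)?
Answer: I*√1873473/3 ≈ 456.25*I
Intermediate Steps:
V = ⅓ (V = 1/3 = ⅓ ≈ 0.33333)
√(-208139 - 148*(5/(37 - 27))*V) = √(-208139 - 148*(5/(37 - 27))/3) = √(-208139 - 148*(5/10)/3) = √(-208139 - 148*(5*(⅒))/3) = √(-208139 - 148*(½)/3) = √(-208139 - 74/3) = √(-624491/3) = I*√1873473/3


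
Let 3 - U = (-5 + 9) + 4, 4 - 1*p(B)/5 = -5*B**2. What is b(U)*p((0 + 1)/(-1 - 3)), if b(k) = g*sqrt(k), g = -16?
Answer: -345*I*sqrt(5) ≈ -771.44*I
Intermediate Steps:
p(B) = 20 + 25*B**2 (p(B) = 20 - (-25)*B**2 = 20 + 25*B**2)
U = -5 (U = 3 - ((-5 + 9) + 4) = 3 - (4 + 4) = 3 - 1*8 = 3 - 8 = -5)
b(k) = -16*sqrt(k)
b(U)*p((0 + 1)/(-1 - 3)) = (-16*I*sqrt(5))*(20 + 25*((0 + 1)/(-1 - 3))**2) = (-16*I*sqrt(5))*(20 + 25*(1/(-4))**2) = (-16*I*sqrt(5))*(20 + 25*(1*(-1/4))**2) = (-16*I*sqrt(5))*(20 + 25*(-1/4)**2) = (-16*I*sqrt(5))*(20 + 25*(1/16)) = (-16*I*sqrt(5))*(20 + 25/16) = -16*I*sqrt(5)*(345/16) = -345*I*sqrt(5)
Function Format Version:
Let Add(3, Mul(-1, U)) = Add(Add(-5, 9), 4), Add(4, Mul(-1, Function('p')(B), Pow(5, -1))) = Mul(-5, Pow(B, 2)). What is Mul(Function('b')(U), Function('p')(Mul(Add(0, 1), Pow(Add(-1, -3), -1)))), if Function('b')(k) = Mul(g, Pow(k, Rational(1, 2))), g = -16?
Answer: Mul(-345, I, Pow(5, Rational(1, 2))) ≈ Mul(-771.44, I)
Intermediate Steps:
Function('p')(B) = Add(20, Mul(25, Pow(B, 2))) (Function('p')(B) = Add(20, Mul(-5, Mul(-5, Pow(B, 2)))) = Add(20, Mul(25, Pow(B, 2))))
U = -5 (U = Add(3, Mul(-1, Add(Add(-5, 9), 4))) = Add(3, Mul(-1, Add(4, 4))) = Add(3, Mul(-1, 8)) = Add(3, -8) = -5)
Function('b')(k) = Mul(-16, Pow(k, Rational(1, 2)))
Mul(Function('b')(U), Function('p')(Mul(Add(0, 1), Pow(Add(-1, -3), -1)))) = Mul(Mul(-16, Pow(-5, Rational(1, 2))), Add(20, Mul(25, Pow(Mul(Add(0, 1), Pow(Add(-1, -3), -1)), 2)))) = Mul(Mul(-16, Mul(I, Pow(5, Rational(1, 2)))), Add(20, Mul(25, Pow(Mul(1, Pow(-4, -1)), 2)))) = Mul(Mul(-16, I, Pow(5, Rational(1, 2))), Add(20, Mul(25, Pow(Mul(1, Rational(-1, 4)), 2)))) = Mul(Mul(-16, I, Pow(5, Rational(1, 2))), Add(20, Mul(25, Pow(Rational(-1, 4), 2)))) = Mul(Mul(-16, I, Pow(5, Rational(1, 2))), Add(20, Mul(25, Rational(1, 16)))) = Mul(Mul(-16, I, Pow(5, Rational(1, 2))), Add(20, Rational(25, 16))) = Mul(Mul(-16, I, Pow(5, Rational(1, 2))), Rational(345, 16)) = Mul(-345, I, Pow(5, Rational(1, 2)))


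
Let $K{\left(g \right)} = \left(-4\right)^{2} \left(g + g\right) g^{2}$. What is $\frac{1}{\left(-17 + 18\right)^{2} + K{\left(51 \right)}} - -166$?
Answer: $\frac{704642279}{4244833} \approx 166.0$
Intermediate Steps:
$K{\left(g \right)} = 32 g^{3}$ ($K{\left(g \right)} = 16 \cdot 2 g g^{2} = 32 g g^{2} = 32 g^{3}$)
$\frac{1}{\left(-17 + 18\right)^{2} + K{\left(51 \right)}} - -166 = \frac{1}{\left(-17 + 18\right)^{2} + 32 \cdot 51^{3}} - -166 = \frac{1}{1^{2} + 32 \cdot 132651} + 166 = \frac{1}{1 + 4244832} + 166 = \frac{1}{4244833} + 166 = \frac{704642279}{4244833}$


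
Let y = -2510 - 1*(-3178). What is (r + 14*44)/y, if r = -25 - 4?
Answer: 587/668 ≈ 0.87874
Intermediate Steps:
r = -29
y = 668 (y = -2510 + 3178 = 668)
(r + 14*44)/y = (-29 + 14*44)/668 = (-29 + 616)*(1/668) = 587*(1/668) = 587/668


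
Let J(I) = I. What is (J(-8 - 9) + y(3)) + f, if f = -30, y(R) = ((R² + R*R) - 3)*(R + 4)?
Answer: 58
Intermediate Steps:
y(R) = (-3 + 2*R²)*(4 + R) (y(R) = ((R² + R²) - 3)*(4 + R) = (2*R² - 3)*(4 + R) = (-3 + 2*R²)*(4 + R))
(J(-8 - 9) + y(3)) + f = ((-8 - 9) + (-12 - 3*3 + 2*3³ + 8*3²)) - 30 = (-17 + (-12 - 9 + 2*27 + 8*9)) - 30 = (-17 + (-12 - 9 + 54 + 72)) - 30 = (-17 + 105) - 30 = 88 - 30 = 58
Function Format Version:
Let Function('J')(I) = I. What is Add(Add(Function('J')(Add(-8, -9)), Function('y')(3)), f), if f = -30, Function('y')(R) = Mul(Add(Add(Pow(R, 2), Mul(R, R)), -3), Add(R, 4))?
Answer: 58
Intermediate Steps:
Function('y')(R) = Mul(Add(-3, Mul(2, Pow(R, 2))), Add(4, R)) (Function('y')(R) = Mul(Add(Add(Pow(R, 2), Pow(R, 2)), -3), Add(4, R)) = Mul(Add(Mul(2, Pow(R, 2)), -3), Add(4, R)) = Mul(Add(-3, Mul(2, Pow(R, 2))), Add(4, R)))
Add(Add(Function('J')(Add(-8, -9)), Function('y')(3)), f) = Add(Add(Add(-8, -9), Add(-12, Mul(-3, 3), Mul(2, Pow(3, 3)), Mul(8, Pow(3, 2)))), -30) = Add(Add(-17, Add(-12, -9, Mul(2, 27), Mul(8, 9))), -30) = Add(Add(-17, Add(-12, -9, 54, 72)), -30) = Add(Add(-17, 105), -30) = Add(88, -30) = 58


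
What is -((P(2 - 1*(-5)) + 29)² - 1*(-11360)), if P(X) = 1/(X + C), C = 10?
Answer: -3527076/289 ≈ -12204.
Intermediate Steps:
P(X) = 1/(10 + X) (P(X) = 1/(X + 10) = 1/(10 + X))
-((P(2 - 1*(-5)) + 29)² - 1*(-11360)) = -((1/(10 + (2 - 1*(-5))) + 29)² - 1*(-11360)) = -((1/(10 + (2 + 5)) + 29)² + 11360) = -((1/(10 + 7) + 29)² + 11360) = -((1/17 + 29)² + 11360) = -((494/17)² + 11360) = -(244036/289 + 11360) = -1*3527076/289 = -3527076/289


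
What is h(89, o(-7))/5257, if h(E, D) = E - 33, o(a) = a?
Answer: 8/751 ≈ 0.010652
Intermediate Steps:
h(E, D) = -33 + E
h(89, o(-7))/5257 = (-33 + 89)/5257 = 56*(1/5257) = 8/751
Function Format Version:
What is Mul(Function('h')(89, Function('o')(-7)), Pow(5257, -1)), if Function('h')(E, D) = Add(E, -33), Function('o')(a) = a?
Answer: Rational(8, 751) ≈ 0.010652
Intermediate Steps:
Function('h')(E, D) = Add(-33, E)
Mul(Function('h')(89, Function('o')(-7)), Pow(5257, -1)) = Mul(Add(-33, 89), Pow(5257, -1)) = Mul(56, Rational(1, 5257)) = Rational(8, 751)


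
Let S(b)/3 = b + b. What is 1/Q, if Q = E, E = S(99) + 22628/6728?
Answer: 1682/1004765 ≈ 0.0016740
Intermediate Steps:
S(b) = 6*b (S(b) = 3*(b + b) = 3*(2*b) = 6*b)
E = 1004765/1682 (E = 6*99 + 22628/6728 = 594 + 22628*(1/6728) = 594 + 5657/1682 = 1004765/1682 ≈ 597.36)
Q = 1004765/1682 ≈ 597.36
1/Q = 1/(1004765/1682) = 1682/1004765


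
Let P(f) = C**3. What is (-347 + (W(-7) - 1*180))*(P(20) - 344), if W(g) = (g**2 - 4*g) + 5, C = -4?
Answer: 181560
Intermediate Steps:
P(f) = -64 (P(f) = (-4)**3 = -64)
W(g) = 5 + g**2 - 4*g
(-347 + (W(-7) - 1*180))*(P(20) - 344) = (-347 + ((5 + (-7)**2 - 4*(-7)) - 1*180))*(-64 - 344) = (-347 + ((5 + 49 + 28) - 180))*(-408) = (-347 + (82 - 180))*(-408) = (-347 - 98)*(-408) = -445*(-408) = 181560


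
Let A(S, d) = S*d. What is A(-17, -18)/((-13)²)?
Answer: 306/169 ≈ 1.8106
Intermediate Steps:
A(-17, -18)/((-13)²) = (-17*(-18))/((-13)²) = 306/169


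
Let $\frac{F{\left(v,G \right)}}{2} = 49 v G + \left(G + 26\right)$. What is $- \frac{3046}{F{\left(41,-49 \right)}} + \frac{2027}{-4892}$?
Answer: $- \frac{48034003}{120421472} \approx -0.39888$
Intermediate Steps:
$F{\left(v,G \right)} = 52 + 2 G + 98 G v$ ($F{\left(v,G \right)} = 2 \left(49 v G + \left(G + 26\right)\right) = 2 \left(49 G v + \left(26 + G\right)\right) = 2 \left(26 + G + 49 G v\right) = 52 + 2 G + 98 G v$)
$- \frac{3046}{F{\left(41,-49 \right)}} + \frac{2027}{-4892} = - \frac{3046}{52 + 2 \left(-49\right) + 98 \left(-49\right) 41} + \frac{2027}{-4892} = - \frac{3046}{52 - 98 - 196882} + 2027 \left(- \frac{1}{4892}\right) = - \frac{3046}{-196928} - \frac{2027}{4892} = \left(-3046\right) \left(- \frac{1}{196928}\right) - \frac{2027}{4892} = \frac{1523}{98464} - \frac{2027}{4892} = - \frac{48034003}{120421472}$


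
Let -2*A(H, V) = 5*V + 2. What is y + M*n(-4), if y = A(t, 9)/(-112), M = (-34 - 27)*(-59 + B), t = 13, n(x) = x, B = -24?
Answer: -4536401/224 ≈ -20252.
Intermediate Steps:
A(H, V) = -1 - 5*V/2 (A(H, V) = -(5*V + 2)/2 = -(2 + 5*V)/2 = -1 - 5*V/2)
M = 5063 (M = (-34 - 27)*(-59 - 24) = -61*(-83) = 5063)
y = 47/224 (y = (-1 - 5/2*9)/(-112) = (-1 - 45/2)*(-1/112) = -47/2*(-1/112) = 47/224 ≈ 0.20982)
y + M*n(-4) = 47/224 + 5063*(-4) = 47/224 - 20252 = -4536401/224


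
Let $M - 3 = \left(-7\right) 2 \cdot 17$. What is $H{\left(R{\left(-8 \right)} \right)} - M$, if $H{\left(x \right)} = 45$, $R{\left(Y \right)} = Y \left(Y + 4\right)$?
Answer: $280$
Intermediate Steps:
$M = -235$ ($M = 3 + \left(-7\right) 2 \cdot 17 = 3 - 238 = -235$)
$R{\left(Y \right)} = Y \left(4 + Y\right)$
$H{\left(R{\left(-8 \right)} \right)} - M = 45 - -235 = 45 + 235 = 280$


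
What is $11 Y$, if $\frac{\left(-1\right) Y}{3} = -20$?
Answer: $660$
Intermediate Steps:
$Y = 60$ ($Y = \left(-3\right) \left(-20\right) = 60$)
$11 Y = 11 \cdot 60 = 660$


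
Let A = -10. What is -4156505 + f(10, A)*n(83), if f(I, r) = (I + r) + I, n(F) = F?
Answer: -4155675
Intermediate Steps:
f(I, r) = r + 2*I
-4156505 + f(10, A)*n(83) = -4156505 + (-10 + 2*10)*83 = -4156505 + (-10 + 20)*83 = -4156505 + 10*83 = -4156505 + 830 = -4155675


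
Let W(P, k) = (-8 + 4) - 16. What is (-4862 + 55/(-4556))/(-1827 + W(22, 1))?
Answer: 22151327/8414932 ≈ 2.6324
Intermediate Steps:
W(P, k) = -20 (W(P, k) = -4 - 16 = -20)
(-4862 + 55/(-4556))/(-1827 + W(22, 1)) = (-4862 + 55/(-4556))/(-1827 - 20) = (-4862 + 55*(-1/4556))/(-1847) = (-4862 - 55/4556)*(-1/1847) = -22151327/4556*(-1/1847) = 22151327/8414932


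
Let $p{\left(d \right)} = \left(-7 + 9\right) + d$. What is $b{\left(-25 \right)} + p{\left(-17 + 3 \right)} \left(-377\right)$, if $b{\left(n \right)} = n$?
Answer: $4499$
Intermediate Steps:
$p{\left(d \right)} = 2 + d$
$b{\left(-25 \right)} + p{\left(-17 + 3 \right)} \left(-377\right) = -25 + \left(2 + \left(-17 + 3\right)\right) \left(-377\right) = -25 + \left(2 - 14\right) \left(-377\right) = -25 - -4524 = -25 + 4524 = 4499$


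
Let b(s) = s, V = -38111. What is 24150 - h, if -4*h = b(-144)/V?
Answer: 920380686/38111 ≈ 24150.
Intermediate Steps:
h = -36/38111 (h = -(-36)/(-38111) = -(-36)*(-1)/38111 = -¼*144/38111 = -36/38111 ≈ -0.00094461)
24150 - h = 24150 - 1*(-36/38111) = 24150 + 36/38111 = 920380686/38111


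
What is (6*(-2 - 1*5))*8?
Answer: -336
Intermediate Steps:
(6*(-2 - 1*5))*8 = (6*(-2 - 5))*8 = (6*(-7))*8 = -42*8 = -336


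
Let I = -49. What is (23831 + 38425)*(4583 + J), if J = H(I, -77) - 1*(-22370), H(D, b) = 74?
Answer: 1682592912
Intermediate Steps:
J = 22444 (J = 74 - 1*(-22370) = 74 + 22370 = 22444)
(23831 + 38425)*(4583 + J) = (23831 + 38425)*(4583 + 22444) = 62256*27027 = 1682592912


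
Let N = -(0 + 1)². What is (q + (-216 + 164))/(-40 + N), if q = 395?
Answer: -343/41 ≈ -8.3659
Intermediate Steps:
N = -1 (N = -1*1² = -1*1 = -1)
(q + (-216 + 164))/(-40 + N) = (395 + (-216 + 164))/(-40 - 1) = (395 - 52)/(-41) = 343*(-1/41) = -343/41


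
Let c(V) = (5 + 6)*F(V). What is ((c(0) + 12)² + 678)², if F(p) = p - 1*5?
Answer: 6385729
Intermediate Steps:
F(p) = -5 + p (F(p) = p - 5 = -5 + p)
c(V) = -55 + 11*V (c(V) = (5 + 6)*(-5 + V) = 11*(-5 + V) = -55 + 11*V)
((c(0) + 12)² + 678)² = (((-55 + 11*0) + 12)² + 678)² = (((-55 + 0) + 12)² + 678)² = ((-55 + 12)² + 678)² = ((-43)² + 678)² = (1849 + 678)² = 2527² = 6385729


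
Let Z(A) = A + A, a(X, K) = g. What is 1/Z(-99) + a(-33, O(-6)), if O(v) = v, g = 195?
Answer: 38609/198 ≈ 194.99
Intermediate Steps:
a(X, K) = 195
Z(A) = 2*A
1/Z(-99) + a(-33, O(-6)) = 1/(2*(-99)) + 195 = 1/(-198) + 195 = -1/198 + 195 = 38609/198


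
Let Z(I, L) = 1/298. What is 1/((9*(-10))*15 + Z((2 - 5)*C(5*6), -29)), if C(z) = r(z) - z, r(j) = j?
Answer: -298/402299 ≈ -0.00074074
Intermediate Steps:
C(z) = 0 (C(z) = z - z = 0)
Z(I, L) = 1/298
1/((9*(-10))*15 + Z((2 - 5)*C(5*6), -29)) = 1/((9*(-10))*15 + 1/298) = 1/(-90*15 + 1/298) = 1/(-1350 + 1/298) = 1/(-402299/298) = -298/402299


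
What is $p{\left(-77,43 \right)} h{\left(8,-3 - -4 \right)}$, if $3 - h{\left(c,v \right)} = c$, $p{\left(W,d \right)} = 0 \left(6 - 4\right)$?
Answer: $0$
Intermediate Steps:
$p{\left(W,d \right)} = 0$ ($p{\left(W,d \right)} = 0 \cdot 2 = 0$)
$h{\left(c,v \right)} = 3 - c$
$p{\left(-77,43 \right)} h{\left(8,-3 - -4 \right)} = 0 \left(3 - 8\right) = 0 \left(-5\right) = 0$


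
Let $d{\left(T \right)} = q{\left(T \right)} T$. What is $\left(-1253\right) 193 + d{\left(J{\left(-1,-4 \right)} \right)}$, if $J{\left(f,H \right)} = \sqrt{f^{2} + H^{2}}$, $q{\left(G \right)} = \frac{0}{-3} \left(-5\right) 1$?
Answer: $-241829$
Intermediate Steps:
$q{\left(G \right)} = 0$ ($q{\left(G \right)} = 0 \left(- \frac{1}{3}\right) \left(-5\right) 1 = 0 \left(-5\right) 1 = 0 \cdot 1 = 0$)
$J{\left(f,H \right)} = \sqrt{H^{2} + f^{2}}$
$d{\left(T \right)} = 0$ ($d{\left(T \right)} = 0 T = 0$)
$\left(-1253\right) 193 + d{\left(J{\left(-1,-4 \right)} \right)} = \left(-1253\right) 193 + 0 = -241829 + 0 = -241829$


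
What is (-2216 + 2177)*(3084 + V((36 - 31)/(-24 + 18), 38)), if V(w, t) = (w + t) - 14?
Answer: -242359/2 ≈ -1.2118e+5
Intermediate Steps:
V(w, t) = -14 + t + w (V(w, t) = (t + w) - 14 = -14 + t + w)
(-2216 + 2177)*(3084 + V((36 - 31)/(-24 + 18), 38)) = (-2216 + 2177)*(3084 + (-14 + 38 + (36 - 31)/(-24 + 18))) = -39*(3084 + (-14 + 38 + 5/(-6))) = -39*(3084 + (-14 + 38 + 5*(-1/6))) = -39*(3084 + (-14 + 38 - 5/6)) = -39*(3084 + 139/6) = -39*18643/6 = -242359/2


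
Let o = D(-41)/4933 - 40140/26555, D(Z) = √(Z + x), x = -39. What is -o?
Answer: 8028/5311 - 4*I*√5/4933 ≈ 1.5116 - 0.0018132*I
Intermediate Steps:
D(Z) = √(-39 + Z) (D(Z) = √(Z - 39) = √(-39 + Z))
o = -8028/5311 + 4*I*√5/4933 (o = √(-39 - 41)/4933 - 40140/26555 = √(-80)*(1/4933) - 40140*1/26555 = (4*I*√5)*(1/4933) - 8028/5311 = 4*I*√5/4933 - 8028/5311 = -8028/5311 + 4*I*√5/4933 ≈ -1.5116 + 0.0018132*I)
-o = -(-8028/5311 + 4*I*√5/4933) = 8028/5311 - 4*I*√5/4933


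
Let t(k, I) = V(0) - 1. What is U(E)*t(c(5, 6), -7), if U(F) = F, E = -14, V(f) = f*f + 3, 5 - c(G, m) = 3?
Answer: -28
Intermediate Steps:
c(G, m) = 2 (c(G, m) = 5 - 1*3 = 5 - 3 = 2)
V(f) = 3 + f² (V(f) = f² + 3 = 3 + f²)
t(k, I) = 2 (t(k, I) = (3 + 0²) - 1 = (3 + 0) - 1 = 3 - 1 = 2)
U(E)*t(c(5, 6), -7) = -14*2 = -28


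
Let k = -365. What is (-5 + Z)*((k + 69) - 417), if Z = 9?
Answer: -2852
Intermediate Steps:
(-5 + Z)*((k + 69) - 417) = (-5 + 9)*((-365 + 69) - 417) = 4*(-296 - 417) = 4*(-713) = -2852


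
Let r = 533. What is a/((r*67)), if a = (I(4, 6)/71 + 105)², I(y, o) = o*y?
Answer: 55935441/180019151 ≈ 0.31072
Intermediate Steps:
a = 55935441/5041 (a = ((6*4)/71 + 105)² = (24*(1/71) + 105)² = (24/71 + 105)² = (7479/71)² = 55935441/5041 ≈ 11096.)
a/((r*67)) = 55935441/(5041*((533*67))) = (55935441/5041)/35711 = (55935441/5041)*(1/35711) = 55935441/180019151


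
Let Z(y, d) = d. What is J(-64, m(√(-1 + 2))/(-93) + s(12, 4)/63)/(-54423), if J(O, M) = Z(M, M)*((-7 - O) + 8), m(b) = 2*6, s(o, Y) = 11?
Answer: -5785/106288119 ≈ -5.4428e-5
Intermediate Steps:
m(b) = 12
J(O, M) = M*(1 - O) (J(O, M) = M*((-7 - O) + 8) = M*(1 - O))
J(-64, m(√(-1 + 2))/(-93) + s(12, 4)/63)/(-54423) = ((12/(-93) + 11/63)*(1 - 1*(-64)))/(-54423) = ((12*(-1/93) + 11*(1/63))*(1 + 64))*(-1/54423) = ((-4/31 + 11/63)*65)*(-1/54423) = ((89/1953)*65)*(-1/54423) = (5785/1953)*(-1/54423) = -5785/106288119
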